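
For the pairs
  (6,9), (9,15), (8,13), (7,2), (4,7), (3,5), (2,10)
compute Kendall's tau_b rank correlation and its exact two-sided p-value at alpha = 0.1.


Step 1: Enumerate the 21 unordered pairs (i,j) with i<j and classify each by sign(x_j-x_i) * sign(y_j-y_i).
  (1,2):dx=+3,dy=+6->C; (1,3):dx=+2,dy=+4->C; (1,4):dx=+1,dy=-7->D; (1,5):dx=-2,dy=-2->C
  (1,6):dx=-3,dy=-4->C; (1,7):dx=-4,dy=+1->D; (2,3):dx=-1,dy=-2->C; (2,4):dx=-2,dy=-13->C
  (2,5):dx=-5,dy=-8->C; (2,6):dx=-6,dy=-10->C; (2,7):dx=-7,dy=-5->C; (3,4):dx=-1,dy=-11->C
  (3,5):dx=-4,dy=-6->C; (3,6):dx=-5,dy=-8->C; (3,7):dx=-6,dy=-3->C; (4,5):dx=-3,dy=+5->D
  (4,6):dx=-4,dy=+3->D; (4,7):dx=-5,dy=+8->D; (5,6):dx=-1,dy=-2->C; (5,7):dx=-2,dy=+3->D
  (6,7):dx=-1,dy=+5->D
Step 2: C = 14, D = 7, total pairs = 21.
Step 3: tau = (C - D)/(n(n-1)/2) = (14 - 7)/21 = 0.333333.
Step 4: Exact two-sided p-value (enumerate n! = 5040 permutations of y under H0): p = 0.381349.
Step 5: alpha = 0.1. fail to reject H0.

tau_b = 0.3333 (C=14, D=7), p = 0.381349, fail to reject H0.


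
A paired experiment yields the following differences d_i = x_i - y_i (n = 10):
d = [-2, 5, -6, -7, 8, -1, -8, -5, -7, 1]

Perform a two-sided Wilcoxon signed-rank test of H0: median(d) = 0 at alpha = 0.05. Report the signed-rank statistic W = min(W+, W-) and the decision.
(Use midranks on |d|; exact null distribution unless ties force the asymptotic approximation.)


Step 1: Drop any zero differences (none here) and take |d_i|.
|d| = [2, 5, 6, 7, 8, 1, 8, 5, 7, 1]
Step 2: Midrank |d_i| (ties get averaged ranks).
ranks: |2|->3, |5|->4.5, |6|->6, |7|->7.5, |8|->9.5, |1|->1.5, |8|->9.5, |5|->4.5, |7|->7.5, |1|->1.5
Step 3: Attach original signs; sum ranks with positive sign and with negative sign.
W+ = 4.5 + 9.5 + 1.5 = 15.5
W- = 3 + 6 + 7.5 + 1.5 + 9.5 + 4.5 + 7.5 = 39.5
(Check: W+ + W- = 55 should equal n(n+1)/2 = 55.)
Step 4: Test statistic W = min(W+, W-) = 15.5.
Step 5: Ties in |d|, so use the tie-corrected normal approximation.
        E[W] = n(n+1)/4 = 10*11/4 = 27.5.
        Tie groups: |d|=1 (t=2), |d|=5 (t=2), |d|=7 (t=2), |d|=8 (t=2); sum(t^3 - t) = 24.
        Var[W] = n(n+1)(2n+1)/24 - sum(t^3-t)/48 = 2310/24 - 24/48 = 95.75.
        z = (W - E[W]) / sqrt(Var[W]) = (15.5 - 27.5) / 9.7852 = -1.2263.
        Two-sided p = 2*Phi(z) = 0.220070.
Step 6: alpha = 0.05. fail to reject H0.

W+ = 15.5, W- = 39.5, W = min = 15.5, p = 0.220070, fail to reject H0.


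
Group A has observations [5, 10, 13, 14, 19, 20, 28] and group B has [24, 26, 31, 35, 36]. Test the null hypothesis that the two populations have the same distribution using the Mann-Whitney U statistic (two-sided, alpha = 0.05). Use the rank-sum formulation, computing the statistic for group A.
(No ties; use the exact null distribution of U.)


Step 1: Combine and sort all 12 observations; assign midranks.
sorted (value, group): (5,X), (10,X), (13,X), (14,X), (19,X), (20,X), (24,Y), (26,Y), (28,X), (31,Y), (35,Y), (36,Y)
ranks: 5->1, 10->2, 13->3, 14->4, 19->5, 20->6, 24->7, 26->8, 28->9, 31->10, 35->11, 36->12
Step 2: Rank sum for X: R1 = 1 + 2 + 3 + 4 + 5 + 6 + 9 = 30.
Step 3: U_X = R1 - n1(n1+1)/2 = 30 - 7*8/2 = 30 - 28 = 2.
       U_Y = n1*n2 - U_X = 35 - 2 = 33.
Step 4: No ties, so the exact null distribution of U (based on enumerating the C(12,7) = 792 equally likely rank assignments) gives the two-sided p-value.
Step 5: p-value = 0.010101; compare to alpha = 0.05. reject H0.

U_X = 2, p = 0.010101, reject H0 at alpha = 0.05.


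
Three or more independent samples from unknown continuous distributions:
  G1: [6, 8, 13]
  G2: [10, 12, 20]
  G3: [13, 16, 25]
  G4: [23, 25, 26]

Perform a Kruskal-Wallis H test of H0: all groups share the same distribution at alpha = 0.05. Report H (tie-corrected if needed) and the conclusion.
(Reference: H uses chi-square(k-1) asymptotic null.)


Step 1: Combine all N = 12 observations and assign midranks.
sorted (value, group, rank): (6,G1,1), (8,G1,2), (10,G2,3), (12,G2,4), (13,G1,5.5), (13,G3,5.5), (16,G3,7), (20,G2,8), (23,G4,9), (25,G3,10.5), (25,G4,10.5), (26,G4,12)
Step 2: Sum ranks within each group.
R_1 = 8.5 (n_1 = 3)
R_2 = 15 (n_2 = 3)
R_3 = 23 (n_3 = 3)
R_4 = 31.5 (n_4 = 3)
Step 3: H = 12/(N(N+1)) * sum(R_i^2/n_i) - 3(N+1)
     = 12/(12*13) * (8.5^2/3 + 15^2/3 + 23^2/3 + 31.5^2/3) - 3*13
     = 0.076923 * 606.167 - 39
     = 7.628205.
Step 4: Ties present; correction factor C = 1 - 12/(12^3 - 12) = 0.993007. Corrected H = 7.628205 / 0.993007 = 7.681925.
Step 5: Under H0, H ~ chi^2(3); p-value = 0.053064.
Step 6: alpha = 0.05. fail to reject H0.

H = 7.6819, df = 3, p = 0.053064, fail to reject H0.


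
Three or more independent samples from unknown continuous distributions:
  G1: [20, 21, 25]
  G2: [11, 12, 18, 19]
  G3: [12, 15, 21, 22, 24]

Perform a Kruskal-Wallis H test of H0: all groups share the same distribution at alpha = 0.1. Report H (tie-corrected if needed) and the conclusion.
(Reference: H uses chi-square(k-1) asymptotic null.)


Step 1: Combine all N = 12 observations and assign midranks.
sorted (value, group, rank): (11,G2,1), (12,G2,2.5), (12,G3,2.5), (15,G3,4), (18,G2,5), (19,G2,6), (20,G1,7), (21,G1,8.5), (21,G3,8.5), (22,G3,10), (24,G3,11), (25,G1,12)
Step 2: Sum ranks within each group.
R_1 = 27.5 (n_1 = 3)
R_2 = 14.5 (n_2 = 4)
R_3 = 36 (n_3 = 5)
Step 3: H = 12/(N(N+1)) * sum(R_i^2/n_i) - 3(N+1)
     = 12/(12*13) * (27.5^2/3 + 14.5^2/4 + 36^2/5) - 3*13
     = 0.076923 * 563.846 - 39
     = 4.372756.
Step 4: Ties present; correction factor C = 1 - 12/(12^3 - 12) = 0.993007. Corrected H = 4.372756 / 0.993007 = 4.403550.
Step 5: Under H0, H ~ chi^2(2); p-value = 0.110607.
Step 6: alpha = 0.1. fail to reject H0.

H = 4.4036, df = 2, p = 0.110607, fail to reject H0.


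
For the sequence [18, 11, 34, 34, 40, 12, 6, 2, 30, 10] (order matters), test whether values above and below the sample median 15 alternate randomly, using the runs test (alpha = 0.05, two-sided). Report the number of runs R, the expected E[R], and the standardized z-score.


Step 1: Compute median = 15; label A = above, B = below.
Labels in order: ABAAABBBAB  (n_A = 5, n_B = 5)
Step 2: Count runs R = 6.
Step 3: Under H0 (random ordering), E[R] = 2*n_A*n_B/(n_A+n_B) + 1 = 2*5*5/10 + 1 = 6.0000.
        Var[R] = 2*n_A*n_B*(2*n_A*n_B - n_A - n_B) / ((n_A+n_B)^2 * (n_A+n_B-1)) = 2000/900 = 2.2222.
        SD[R] = 1.4907.
Step 4: R = E[R], so z = 0 with no continuity correction.
Step 5: Two-sided p-value via normal approximation = 2*(1 - Phi(|z|)) = 1.000000.
Step 6: alpha = 0.05. fail to reject H0.

R = 6, z = 0.0000, p = 1.000000, fail to reject H0.


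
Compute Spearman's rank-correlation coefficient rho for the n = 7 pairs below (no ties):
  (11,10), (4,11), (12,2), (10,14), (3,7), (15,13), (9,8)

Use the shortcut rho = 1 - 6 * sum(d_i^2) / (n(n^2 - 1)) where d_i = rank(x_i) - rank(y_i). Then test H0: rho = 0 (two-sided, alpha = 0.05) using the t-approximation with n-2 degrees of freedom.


Step 1: Rank x and y separately (midranks; no ties here).
rank(x): 11->5, 4->2, 12->6, 10->4, 3->1, 15->7, 9->3
rank(y): 10->4, 11->5, 2->1, 14->7, 7->2, 13->6, 8->3
Step 2: d_i = R_x(i) - R_y(i); compute d_i^2.
  (5-4)^2=1, (2-5)^2=9, (6-1)^2=25, (4-7)^2=9, (1-2)^2=1, (7-6)^2=1, (3-3)^2=0
sum(d^2) = 46.
Step 3: rho = 1 - 6*46 / (7*(7^2 - 1)) = 1 - 276/336 = 0.178571.
Step 4: Under H0, t = rho * sqrt((n-2)/(1-rho^2)) = 0.4058 ~ t(5).
Step 5: Two-sided p-value from the t-distribution with 5 df = 0.701658.
Step 6: alpha = 0.05. fail to reject H0.

rho = 0.1786, p = 0.701658, fail to reject H0 at alpha = 0.05.


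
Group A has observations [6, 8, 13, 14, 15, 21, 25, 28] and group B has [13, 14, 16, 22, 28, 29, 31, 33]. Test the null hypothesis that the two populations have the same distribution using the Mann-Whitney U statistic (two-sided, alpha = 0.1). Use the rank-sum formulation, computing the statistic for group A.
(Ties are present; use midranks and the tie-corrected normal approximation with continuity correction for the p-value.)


Step 1: Combine and sort all 16 observations; assign midranks.
sorted (value, group): (6,X), (8,X), (13,X), (13,Y), (14,X), (14,Y), (15,X), (16,Y), (21,X), (22,Y), (25,X), (28,X), (28,Y), (29,Y), (31,Y), (33,Y)
ranks: 6->1, 8->2, 13->3.5, 13->3.5, 14->5.5, 14->5.5, 15->7, 16->8, 21->9, 22->10, 25->11, 28->12.5, 28->12.5, 29->14, 31->15, 33->16
Step 2: Rank sum for X: R1 = 1 + 2 + 3.5 + 5.5 + 7 + 9 + 11 + 12.5 = 51.5.
Step 3: U_X = R1 - n1(n1+1)/2 = 51.5 - 8*9/2 = 51.5 - 36 = 15.5.
       U_Y = n1*n2 - U_X = 64 - 15.5 = 48.5.
Step 4: Ties are present, so use the tie-corrected normal approximation (with continuity correction) for the p-value.
Step 5: p-value = 0.092171; compare to alpha = 0.1. reject H0.

U_X = 15.5, p = 0.092171, reject H0 at alpha = 0.1.


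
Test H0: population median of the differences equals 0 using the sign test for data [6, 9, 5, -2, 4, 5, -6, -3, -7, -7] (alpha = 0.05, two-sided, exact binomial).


Step 1: Discard zero differences. Original n = 10; n_eff = number of nonzero differences = 10.
Nonzero differences (with sign): +6, +9, +5, -2, +4, +5, -6, -3, -7, -7
Step 2: Count signs: positive = 5, negative = 5.
Step 3: Under H0: P(positive) = 0.5, so the number of positives S ~ Bin(10, 0.5).
Step 4: Two-sided exact p-value = sum of Bin(10,0.5) probabilities at or below the observed probability = 1.000000.
Step 5: alpha = 0.05. fail to reject H0.

n_eff = 10, pos = 5, neg = 5, p = 1.000000, fail to reject H0.


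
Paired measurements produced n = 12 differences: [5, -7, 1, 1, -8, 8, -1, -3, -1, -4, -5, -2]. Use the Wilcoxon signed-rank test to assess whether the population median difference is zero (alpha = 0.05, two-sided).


Step 1: Drop any zero differences (none here) and take |d_i|.
|d| = [5, 7, 1, 1, 8, 8, 1, 3, 1, 4, 5, 2]
Step 2: Midrank |d_i| (ties get averaged ranks).
ranks: |5|->8.5, |7|->10, |1|->2.5, |1|->2.5, |8|->11.5, |8|->11.5, |1|->2.5, |3|->6, |1|->2.5, |4|->7, |5|->8.5, |2|->5
Step 3: Attach original signs; sum ranks with positive sign and with negative sign.
W+ = 8.5 + 2.5 + 2.5 + 11.5 = 25
W- = 10 + 11.5 + 2.5 + 6 + 2.5 + 7 + 8.5 + 5 = 53
(Check: W+ + W- = 78 should equal n(n+1)/2 = 78.)
Step 4: Test statistic W = min(W+, W-) = 25.
Step 5: Ties in |d|, so use the tie-corrected normal approximation.
        E[W] = n(n+1)/4 = 12*13/4 = 39.
        Tie groups: |d|=1 (t=4), |d|=5 (t=2), |d|=8 (t=2); sum(t^3 - t) = 72.
        Var[W] = n(n+1)(2n+1)/24 - sum(t^3-t)/48 = 3900/24 - 72/48 = 161.
        z = (W - E[W]) / sqrt(Var[W]) = (25 - 39) / 12.6886 = -1.1034.
        Two-sided p = 2*Phi(z) = 0.269873.
Step 6: alpha = 0.05. fail to reject H0.

W+ = 25, W- = 53, W = min = 25, p = 0.269873, fail to reject H0.


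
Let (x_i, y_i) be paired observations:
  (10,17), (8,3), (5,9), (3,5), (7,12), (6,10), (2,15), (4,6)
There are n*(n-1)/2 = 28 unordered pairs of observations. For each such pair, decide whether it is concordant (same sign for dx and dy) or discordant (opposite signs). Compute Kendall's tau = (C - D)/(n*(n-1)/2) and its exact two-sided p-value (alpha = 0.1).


Step 1: Enumerate the 28 unordered pairs (i,j) with i<j and classify each by sign(x_j-x_i) * sign(y_j-y_i).
  (1,2):dx=-2,dy=-14->C; (1,3):dx=-5,dy=-8->C; (1,4):dx=-7,dy=-12->C; (1,5):dx=-3,dy=-5->C
  (1,6):dx=-4,dy=-7->C; (1,7):dx=-8,dy=-2->C; (1,8):dx=-6,dy=-11->C; (2,3):dx=-3,dy=+6->D
  (2,4):dx=-5,dy=+2->D; (2,5):dx=-1,dy=+9->D; (2,6):dx=-2,dy=+7->D; (2,7):dx=-6,dy=+12->D
  (2,8):dx=-4,dy=+3->D; (3,4):dx=-2,dy=-4->C; (3,5):dx=+2,dy=+3->C; (3,6):dx=+1,dy=+1->C
  (3,7):dx=-3,dy=+6->D; (3,8):dx=-1,dy=-3->C; (4,5):dx=+4,dy=+7->C; (4,6):dx=+3,dy=+5->C
  (4,7):dx=-1,dy=+10->D; (4,8):dx=+1,dy=+1->C; (5,6):dx=-1,dy=-2->C; (5,7):dx=-5,dy=+3->D
  (5,8):dx=-3,dy=-6->C; (6,7):dx=-4,dy=+5->D; (6,8):dx=-2,dy=-4->C; (7,8):dx=+2,dy=-9->D
Step 2: C = 17, D = 11, total pairs = 28.
Step 3: tau = (C - D)/(n(n-1)/2) = (17 - 11)/28 = 0.214286.
Step 4: Exact two-sided p-value (enumerate n! = 40320 permutations of y under H0): p = 0.548413.
Step 5: alpha = 0.1. fail to reject H0.

tau_b = 0.2143 (C=17, D=11), p = 0.548413, fail to reject H0.


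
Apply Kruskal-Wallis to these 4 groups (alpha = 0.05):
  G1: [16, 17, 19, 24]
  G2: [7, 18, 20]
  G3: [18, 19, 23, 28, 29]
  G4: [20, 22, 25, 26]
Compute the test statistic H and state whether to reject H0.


Step 1: Combine all N = 16 observations and assign midranks.
sorted (value, group, rank): (7,G2,1), (16,G1,2), (17,G1,3), (18,G2,4.5), (18,G3,4.5), (19,G1,6.5), (19,G3,6.5), (20,G2,8.5), (20,G4,8.5), (22,G4,10), (23,G3,11), (24,G1,12), (25,G4,13), (26,G4,14), (28,G3,15), (29,G3,16)
Step 2: Sum ranks within each group.
R_1 = 23.5 (n_1 = 4)
R_2 = 14 (n_2 = 3)
R_3 = 53 (n_3 = 5)
R_4 = 45.5 (n_4 = 4)
Step 3: H = 12/(N(N+1)) * sum(R_i^2/n_i) - 3(N+1)
     = 12/(16*17) * (23.5^2/4 + 14^2/3 + 53^2/5 + 45.5^2/4) - 3*17
     = 0.044118 * 1282.76 - 51
     = 5.592279.
Step 4: Ties present; correction factor C = 1 - 18/(16^3 - 16) = 0.995588. Corrected H = 5.592279 / 0.995588 = 5.617061.
Step 5: Under H0, H ~ chi^2(3); p-value = 0.131802.
Step 6: alpha = 0.05. fail to reject H0.

H = 5.6171, df = 3, p = 0.131802, fail to reject H0.


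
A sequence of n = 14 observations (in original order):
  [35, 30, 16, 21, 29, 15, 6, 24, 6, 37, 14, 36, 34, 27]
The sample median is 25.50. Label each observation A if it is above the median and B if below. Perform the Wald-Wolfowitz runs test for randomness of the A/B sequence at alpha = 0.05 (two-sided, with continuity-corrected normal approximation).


Step 1: Compute median = 25.50; label A = above, B = below.
Labels in order: AABBABBBBABAAA  (n_A = 7, n_B = 7)
Step 2: Count runs R = 7.
Step 3: Under H0 (random ordering), E[R] = 2*n_A*n_B/(n_A+n_B) + 1 = 2*7*7/14 + 1 = 8.0000.
        Var[R] = 2*n_A*n_B*(2*n_A*n_B - n_A - n_B) / ((n_A+n_B)^2 * (n_A+n_B-1)) = 8232/2548 = 3.2308.
        SD[R] = 1.7974.
Step 4: Continuity-corrected z = (R + 0.5 - E[R]) / SD[R] = (7 + 0.5 - 8.0000) / 1.7974 = -0.2782.
Step 5: Two-sided p-value via normal approximation = 2*(1 - Phi(|z|)) = 0.780879.
Step 6: alpha = 0.05. fail to reject H0.

R = 7, z = -0.2782, p = 0.780879, fail to reject H0.


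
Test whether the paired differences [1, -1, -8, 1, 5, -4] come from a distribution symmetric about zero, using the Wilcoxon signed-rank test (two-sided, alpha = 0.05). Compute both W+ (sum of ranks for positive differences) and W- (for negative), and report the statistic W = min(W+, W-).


Step 1: Drop any zero differences (none here) and take |d_i|.
|d| = [1, 1, 8, 1, 5, 4]
Step 2: Midrank |d_i| (ties get averaged ranks).
ranks: |1|->2, |1|->2, |8|->6, |1|->2, |5|->5, |4|->4
Step 3: Attach original signs; sum ranks with positive sign and with negative sign.
W+ = 2 + 2 + 5 = 9
W- = 2 + 6 + 4 = 12
(Check: W+ + W- = 21 should equal n(n+1)/2 = 21.)
Step 4: Test statistic W = min(W+, W-) = 9.
Step 5: Ties in |d|, so use the tie-corrected normal approximation.
        E[W] = n(n+1)/4 = 6*7/4 = 10.5.
        Tie groups: |d|=1 (t=3); sum(t^3 - t) = 24.
        Var[W] = n(n+1)(2n+1)/24 - sum(t^3-t)/48 = 546/24 - 24/48 = 22.25.
        z = (W - E[W]) / sqrt(Var[W]) = (9 - 10.5) / 4.7170 = -0.3180.
        Two-sided p = 2*Phi(z) = 0.750485.
Step 6: alpha = 0.05. fail to reject H0.

W+ = 9, W- = 12, W = min = 9, p = 0.750485, fail to reject H0.


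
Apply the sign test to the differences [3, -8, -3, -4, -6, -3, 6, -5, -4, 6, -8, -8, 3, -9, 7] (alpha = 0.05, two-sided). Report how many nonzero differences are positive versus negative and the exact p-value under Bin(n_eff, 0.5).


Step 1: Discard zero differences. Original n = 15; n_eff = number of nonzero differences = 15.
Nonzero differences (with sign): +3, -8, -3, -4, -6, -3, +6, -5, -4, +6, -8, -8, +3, -9, +7
Step 2: Count signs: positive = 5, negative = 10.
Step 3: Under H0: P(positive) = 0.5, so the number of positives S ~ Bin(15, 0.5).
Step 4: Two-sided exact p-value = sum of Bin(15,0.5) probabilities at or below the observed probability = 0.301758.
Step 5: alpha = 0.05. fail to reject H0.

n_eff = 15, pos = 5, neg = 10, p = 0.301758, fail to reject H0.


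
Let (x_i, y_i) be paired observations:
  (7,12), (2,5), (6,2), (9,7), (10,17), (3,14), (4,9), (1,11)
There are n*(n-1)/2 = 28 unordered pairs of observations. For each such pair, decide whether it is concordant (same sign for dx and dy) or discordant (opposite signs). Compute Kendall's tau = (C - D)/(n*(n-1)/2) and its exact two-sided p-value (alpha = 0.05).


Step 1: Enumerate the 28 unordered pairs (i,j) with i<j and classify each by sign(x_j-x_i) * sign(y_j-y_i).
  (1,2):dx=-5,dy=-7->C; (1,3):dx=-1,dy=-10->C; (1,4):dx=+2,dy=-5->D; (1,5):dx=+3,dy=+5->C
  (1,6):dx=-4,dy=+2->D; (1,7):dx=-3,dy=-3->C; (1,8):dx=-6,dy=-1->C; (2,3):dx=+4,dy=-3->D
  (2,4):dx=+7,dy=+2->C; (2,5):dx=+8,dy=+12->C; (2,6):dx=+1,dy=+9->C; (2,7):dx=+2,dy=+4->C
  (2,8):dx=-1,dy=+6->D; (3,4):dx=+3,dy=+5->C; (3,5):dx=+4,dy=+15->C; (3,6):dx=-3,dy=+12->D
  (3,7):dx=-2,dy=+7->D; (3,8):dx=-5,dy=+9->D; (4,5):dx=+1,dy=+10->C; (4,6):dx=-6,dy=+7->D
  (4,7):dx=-5,dy=+2->D; (4,8):dx=-8,dy=+4->D; (5,6):dx=-7,dy=-3->C; (5,7):dx=-6,dy=-8->C
  (5,8):dx=-9,dy=-6->C; (6,7):dx=+1,dy=-5->D; (6,8):dx=-2,dy=-3->C; (7,8):dx=-3,dy=+2->D
Step 2: C = 16, D = 12, total pairs = 28.
Step 3: tau = (C - D)/(n(n-1)/2) = (16 - 12)/28 = 0.142857.
Step 4: Exact two-sided p-value (enumerate n! = 40320 permutations of y under H0): p = 0.719544.
Step 5: alpha = 0.05. fail to reject H0.

tau_b = 0.1429 (C=16, D=12), p = 0.719544, fail to reject H0.


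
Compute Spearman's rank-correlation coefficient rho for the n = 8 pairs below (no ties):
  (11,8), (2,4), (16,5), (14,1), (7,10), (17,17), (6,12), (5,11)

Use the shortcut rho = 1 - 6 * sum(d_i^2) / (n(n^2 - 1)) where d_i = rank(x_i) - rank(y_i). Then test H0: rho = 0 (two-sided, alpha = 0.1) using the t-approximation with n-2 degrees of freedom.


Step 1: Rank x and y separately (midranks; no ties here).
rank(x): 11->5, 2->1, 16->7, 14->6, 7->4, 17->8, 6->3, 5->2
rank(y): 8->4, 4->2, 5->3, 1->1, 10->5, 17->8, 12->7, 11->6
Step 2: d_i = R_x(i) - R_y(i); compute d_i^2.
  (5-4)^2=1, (1-2)^2=1, (7-3)^2=16, (6-1)^2=25, (4-5)^2=1, (8-8)^2=0, (3-7)^2=16, (2-6)^2=16
sum(d^2) = 76.
Step 3: rho = 1 - 6*76 / (8*(8^2 - 1)) = 1 - 456/504 = 0.095238.
Step 4: Under H0, t = rho * sqrt((n-2)/(1-rho^2)) = 0.2343 ~ t(6).
Step 5: Two-sided p-value from the t-distribution with 6 df = 0.822505.
Step 6: alpha = 0.1. fail to reject H0.

rho = 0.0952, p = 0.822505, fail to reject H0 at alpha = 0.1.


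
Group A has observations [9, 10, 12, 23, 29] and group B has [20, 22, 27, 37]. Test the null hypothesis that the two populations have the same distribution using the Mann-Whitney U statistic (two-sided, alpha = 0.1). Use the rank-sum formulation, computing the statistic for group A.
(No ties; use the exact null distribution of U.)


Step 1: Combine and sort all 9 observations; assign midranks.
sorted (value, group): (9,X), (10,X), (12,X), (20,Y), (22,Y), (23,X), (27,Y), (29,X), (37,Y)
ranks: 9->1, 10->2, 12->3, 20->4, 22->5, 23->6, 27->7, 29->8, 37->9
Step 2: Rank sum for X: R1 = 1 + 2 + 3 + 6 + 8 = 20.
Step 3: U_X = R1 - n1(n1+1)/2 = 20 - 5*6/2 = 20 - 15 = 5.
       U_Y = n1*n2 - U_X = 20 - 5 = 15.
Step 4: No ties, so the exact null distribution of U (based on enumerating the C(9,5) = 126 equally likely rank assignments) gives the two-sided p-value.
Step 5: p-value = 0.285714; compare to alpha = 0.1. fail to reject H0.

U_X = 5, p = 0.285714, fail to reject H0 at alpha = 0.1.


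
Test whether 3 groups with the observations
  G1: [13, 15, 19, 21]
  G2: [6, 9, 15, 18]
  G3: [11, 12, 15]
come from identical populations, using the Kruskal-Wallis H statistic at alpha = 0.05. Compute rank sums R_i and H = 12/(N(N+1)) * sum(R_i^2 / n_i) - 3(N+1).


Step 1: Combine all N = 11 observations and assign midranks.
sorted (value, group, rank): (6,G2,1), (9,G2,2), (11,G3,3), (12,G3,4), (13,G1,5), (15,G1,7), (15,G2,7), (15,G3,7), (18,G2,9), (19,G1,10), (21,G1,11)
Step 2: Sum ranks within each group.
R_1 = 33 (n_1 = 4)
R_2 = 19 (n_2 = 4)
R_3 = 14 (n_3 = 3)
Step 3: H = 12/(N(N+1)) * sum(R_i^2/n_i) - 3(N+1)
     = 12/(11*12) * (33^2/4 + 19^2/4 + 14^2/3) - 3*12
     = 0.090909 * 427.833 - 36
     = 2.893939.
Step 4: Ties present; correction factor C = 1 - 24/(11^3 - 11) = 0.981818. Corrected H = 2.893939 / 0.981818 = 2.947531.
Step 5: Under H0, H ~ chi^2(2); p-value = 0.229061.
Step 6: alpha = 0.05. fail to reject H0.

H = 2.9475, df = 2, p = 0.229061, fail to reject H0.


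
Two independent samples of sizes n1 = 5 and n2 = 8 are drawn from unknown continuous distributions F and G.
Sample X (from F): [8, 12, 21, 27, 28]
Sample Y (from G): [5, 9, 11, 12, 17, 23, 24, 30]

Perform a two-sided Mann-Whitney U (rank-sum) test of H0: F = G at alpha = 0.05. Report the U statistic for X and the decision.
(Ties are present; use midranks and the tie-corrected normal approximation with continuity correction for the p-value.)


Step 1: Combine and sort all 13 observations; assign midranks.
sorted (value, group): (5,Y), (8,X), (9,Y), (11,Y), (12,X), (12,Y), (17,Y), (21,X), (23,Y), (24,Y), (27,X), (28,X), (30,Y)
ranks: 5->1, 8->2, 9->3, 11->4, 12->5.5, 12->5.5, 17->7, 21->8, 23->9, 24->10, 27->11, 28->12, 30->13
Step 2: Rank sum for X: R1 = 2 + 5.5 + 8 + 11 + 12 = 38.5.
Step 3: U_X = R1 - n1(n1+1)/2 = 38.5 - 5*6/2 = 38.5 - 15 = 23.5.
       U_Y = n1*n2 - U_X = 40 - 23.5 = 16.5.
Step 4: Ties are present, so use the tie-corrected normal approximation (with continuity correction) for the p-value.
Step 5: p-value = 0.660111; compare to alpha = 0.05. fail to reject H0.

U_X = 23.5, p = 0.660111, fail to reject H0 at alpha = 0.05.


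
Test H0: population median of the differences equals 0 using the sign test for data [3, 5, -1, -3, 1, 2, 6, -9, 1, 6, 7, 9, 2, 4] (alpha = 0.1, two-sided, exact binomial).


Step 1: Discard zero differences. Original n = 14; n_eff = number of nonzero differences = 14.
Nonzero differences (with sign): +3, +5, -1, -3, +1, +2, +6, -9, +1, +6, +7, +9, +2, +4
Step 2: Count signs: positive = 11, negative = 3.
Step 3: Under H0: P(positive) = 0.5, so the number of positives S ~ Bin(14, 0.5).
Step 4: Two-sided exact p-value = sum of Bin(14,0.5) probabilities at or below the observed probability = 0.057373.
Step 5: alpha = 0.1. reject H0.

n_eff = 14, pos = 11, neg = 3, p = 0.057373, reject H0.


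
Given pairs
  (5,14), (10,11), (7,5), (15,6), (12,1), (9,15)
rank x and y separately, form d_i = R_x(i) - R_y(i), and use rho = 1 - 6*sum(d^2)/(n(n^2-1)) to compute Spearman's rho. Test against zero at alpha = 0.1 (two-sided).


Step 1: Rank x and y separately (midranks; no ties here).
rank(x): 5->1, 10->4, 7->2, 15->6, 12->5, 9->3
rank(y): 14->5, 11->4, 5->2, 6->3, 1->1, 15->6
Step 2: d_i = R_x(i) - R_y(i); compute d_i^2.
  (1-5)^2=16, (4-4)^2=0, (2-2)^2=0, (6-3)^2=9, (5-1)^2=16, (3-6)^2=9
sum(d^2) = 50.
Step 3: rho = 1 - 6*50 / (6*(6^2 - 1)) = 1 - 300/210 = -0.428571.
Step 4: Under H0, t = rho * sqrt((n-2)/(1-rho^2)) = -0.9487 ~ t(4).
Step 5: Two-sided p-value from the t-distribution with 4 df = 0.396501.
Step 6: alpha = 0.1. fail to reject H0.

rho = -0.4286, p = 0.396501, fail to reject H0 at alpha = 0.1.


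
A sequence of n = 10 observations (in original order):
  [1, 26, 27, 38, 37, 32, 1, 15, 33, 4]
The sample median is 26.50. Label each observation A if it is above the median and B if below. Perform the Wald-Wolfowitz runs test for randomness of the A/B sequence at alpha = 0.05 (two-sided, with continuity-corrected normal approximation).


Step 1: Compute median = 26.50; label A = above, B = below.
Labels in order: BBAAAABBAB  (n_A = 5, n_B = 5)
Step 2: Count runs R = 5.
Step 3: Under H0 (random ordering), E[R] = 2*n_A*n_B/(n_A+n_B) + 1 = 2*5*5/10 + 1 = 6.0000.
        Var[R] = 2*n_A*n_B*(2*n_A*n_B - n_A - n_B) / ((n_A+n_B)^2 * (n_A+n_B-1)) = 2000/900 = 2.2222.
        SD[R] = 1.4907.
Step 4: Continuity-corrected z = (R + 0.5 - E[R]) / SD[R] = (5 + 0.5 - 6.0000) / 1.4907 = -0.3354.
Step 5: Two-sided p-value via normal approximation = 2*(1 - Phi(|z|)) = 0.737316.
Step 6: alpha = 0.05. fail to reject H0.

R = 5, z = -0.3354, p = 0.737316, fail to reject H0.


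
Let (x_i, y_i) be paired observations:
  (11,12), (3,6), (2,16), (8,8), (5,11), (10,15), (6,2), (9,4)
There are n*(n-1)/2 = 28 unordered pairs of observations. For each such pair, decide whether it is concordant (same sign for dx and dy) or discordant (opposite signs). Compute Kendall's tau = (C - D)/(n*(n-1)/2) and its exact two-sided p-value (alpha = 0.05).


Step 1: Enumerate the 28 unordered pairs (i,j) with i<j and classify each by sign(x_j-x_i) * sign(y_j-y_i).
  (1,2):dx=-8,dy=-6->C; (1,3):dx=-9,dy=+4->D; (1,4):dx=-3,dy=-4->C; (1,5):dx=-6,dy=-1->C
  (1,6):dx=-1,dy=+3->D; (1,7):dx=-5,dy=-10->C; (1,8):dx=-2,dy=-8->C; (2,3):dx=-1,dy=+10->D
  (2,4):dx=+5,dy=+2->C; (2,5):dx=+2,dy=+5->C; (2,6):dx=+7,dy=+9->C; (2,7):dx=+3,dy=-4->D
  (2,8):dx=+6,dy=-2->D; (3,4):dx=+6,dy=-8->D; (3,5):dx=+3,dy=-5->D; (3,6):dx=+8,dy=-1->D
  (3,7):dx=+4,dy=-14->D; (3,8):dx=+7,dy=-12->D; (4,5):dx=-3,dy=+3->D; (4,6):dx=+2,dy=+7->C
  (4,7):dx=-2,dy=-6->C; (4,8):dx=+1,dy=-4->D; (5,6):dx=+5,dy=+4->C; (5,7):dx=+1,dy=-9->D
  (5,8):dx=+4,dy=-7->D; (6,7):dx=-4,dy=-13->C; (6,8):dx=-1,dy=-11->C; (7,8):dx=+3,dy=+2->C
Step 2: C = 14, D = 14, total pairs = 28.
Step 3: tau = (C - D)/(n(n-1)/2) = (14 - 14)/28 = 0.000000.
Step 4: Exact two-sided p-value (enumerate n! = 40320 permutations of y under H0): p = 1.000000.
Step 5: alpha = 0.05. fail to reject H0.

tau_b = 0.0000 (C=14, D=14), p = 1.000000, fail to reject H0.


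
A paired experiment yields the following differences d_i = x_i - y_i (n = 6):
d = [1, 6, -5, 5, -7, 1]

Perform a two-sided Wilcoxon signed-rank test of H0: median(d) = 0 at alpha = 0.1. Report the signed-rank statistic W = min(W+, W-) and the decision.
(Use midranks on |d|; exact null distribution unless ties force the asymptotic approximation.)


Step 1: Drop any zero differences (none here) and take |d_i|.
|d| = [1, 6, 5, 5, 7, 1]
Step 2: Midrank |d_i| (ties get averaged ranks).
ranks: |1|->1.5, |6|->5, |5|->3.5, |5|->3.5, |7|->6, |1|->1.5
Step 3: Attach original signs; sum ranks with positive sign and with negative sign.
W+ = 1.5 + 5 + 3.5 + 1.5 = 11.5
W- = 3.5 + 6 = 9.5
(Check: W+ + W- = 21 should equal n(n+1)/2 = 21.)
Step 4: Test statistic W = min(W+, W-) = 9.5.
Step 5: Ties in |d|, so use the tie-corrected normal approximation.
        E[W] = n(n+1)/4 = 6*7/4 = 10.5.
        Tie groups: |d|=1 (t=2), |d|=5 (t=2); sum(t^3 - t) = 12.
        Var[W] = n(n+1)(2n+1)/24 - sum(t^3-t)/48 = 546/24 - 12/48 = 22.5.
        z = (W - E[W]) / sqrt(Var[W]) = (9.5 - 10.5) / 4.7434 = -0.2108.
        Two-sided p = 2*Phi(z) = 0.833029.
Step 6: alpha = 0.1. fail to reject H0.

W+ = 11.5, W- = 9.5, W = min = 9.5, p = 0.833029, fail to reject H0.


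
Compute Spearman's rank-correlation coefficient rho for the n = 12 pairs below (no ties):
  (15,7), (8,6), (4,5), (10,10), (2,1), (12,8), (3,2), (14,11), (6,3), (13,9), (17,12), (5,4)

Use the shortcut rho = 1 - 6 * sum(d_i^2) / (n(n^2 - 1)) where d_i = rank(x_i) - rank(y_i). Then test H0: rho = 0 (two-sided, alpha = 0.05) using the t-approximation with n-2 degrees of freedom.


Step 1: Rank x and y separately (midranks; no ties here).
rank(x): 15->11, 8->6, 4->3, 10->7, 2->1, 12->8, 3->2, 14->10, 6->5, 13->9, 17->12, 5->4
rank(y): 7->7, 6->6, 5->5, 10->10, 1->1, 8->8, 2->2, 11->11, 3->3, 9->9, 12->12, 4->4
Step 2: d_i = R_x(i) - R_y(i); compute d_i^2.
  (11-7)^2=16, (6-6)^2=0, (3-5)^2=4, (7-10)^2=9, (1-1)^2=0, (8-8)^2=0, (2-2)^2=0, (10-11)^2=1, (5-3)^2=4, (9-9)^2=0, (12-12)^2=0, (4-4)^2=0
sum(d^2) = 34.
Step 3: rho = 1 - 6*34 / (12*(12^2 - 1)) = 1 - 204/1716 = 0.881119.
Step 4: Under H0, t = rho * sqrt((n-2)/(1-rho^2)) = 5.8921 ~ t(10).
Step 5: Two-sided p-value from the t-distribution with 10 df = 0.000153.
Step 6: alpha = 0.05. reject H0.

rho = 0.8811, p = 0.000153, reject H0 at alpha = 0.05.


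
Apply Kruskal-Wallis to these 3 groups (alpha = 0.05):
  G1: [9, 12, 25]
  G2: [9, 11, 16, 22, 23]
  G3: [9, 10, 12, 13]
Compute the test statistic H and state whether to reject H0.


Step 1: Combine all N = 12 observations and assign midranks.
sorted (value, group, rank): (9,G1,2), (9,G2,2), (9,G3,2), (10,G3,4), (11,G2,5), (12,G1,6.5), (12,G3,6.5), (13,G3,8), (16,G2,9), (22,G2,10), (23,G2,11), (25,G1,12)
Step 2: Sum ranks within each group.
R_1 = 20.5 (n_1 = 3)
R_2 = 37 (n_2 = 5)
R_3 = 20.5 (n_3 = 4)
Step 3: H = 12/(N(N+1)) * sum(R_i^2/n_i) - 3(N+1)
     = 12/(12*13) * (20.5^2/3 + 37^2/5 + 20.5^2/4) - 3*13
     = 0.076923 * 518.946 - 39
     = 0.918910.
Step 4: Ties present; correction factor C = 1 - 30/(12^3 - 12) = 0.982517. Corrected H = 0.918910 / 0.982517 = 0.935261.
Step 5: Under H0, H ~ chi^2(2); p-value = 0.626485.
Step 6: alpha = 0.05. fail to reject H0.

H = 0.9353, df = 2, p = 0.626485, fail to reject H0.


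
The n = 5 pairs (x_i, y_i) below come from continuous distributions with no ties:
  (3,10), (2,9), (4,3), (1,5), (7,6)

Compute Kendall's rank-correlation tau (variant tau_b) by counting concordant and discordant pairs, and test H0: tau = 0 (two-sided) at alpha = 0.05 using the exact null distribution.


Step 1: Enumerate the 10 unordered pairs (i,j) with i<j and classify each by sign(x_j-x_i) * sign(y_j-y_i).
  (1,2):dx=-1,dy=-1->C; (1,3):dx=+1,dy=-7->D; (1,4):dx=-2,dy=-5->C; (1,5):dx=+4,dy=-4->D
  (2,3):dx=+2,dy=-6->D; (2,4):dx=-1,dy=-4->C; (2,5):dx=+5,dy=-3->D; (3,4):dx=-3,dy=+2->D
  (3,5):dx=+3,dy=+3->C; (4,5):dx=+6,dy=+1->C
Step 2: C = 5, D = 5, total pairs = 10.
Step 3: tau = (C - D)/(n(n-1)/2) = (5 - 5)/10 = 0.000000.
Step 4: Exact two-sided p-value (enumerate n! = 120 permutations of y under H0): p = 1.000000.
Step 5: alpha = 0.05. fail to reject H0.

tau_b = 0.0000 (C=5, D=5), p = 1.000000, fail to reject H0.


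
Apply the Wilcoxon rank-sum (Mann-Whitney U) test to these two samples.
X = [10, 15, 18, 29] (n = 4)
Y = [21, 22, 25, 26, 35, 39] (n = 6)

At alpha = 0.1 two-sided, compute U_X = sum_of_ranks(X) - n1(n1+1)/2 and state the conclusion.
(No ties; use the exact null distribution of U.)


Step 1: Combine and sort all 10 observations; assign midranks.
sorted (value, group): (10,X), (15,X), (18,X), (21,Y), (22,Y), (25,Y), (26,Y), (29,X), (35,Y), (39,Y)
ranks: 10->1, 15->2, 18->3, 21->4, 22->5, 25->6, 26->7, 29->8, 35->9, 39->10
Step 2: Rank sum for X: R1 = 1 + 2 + 3 + 8 = 14.
Step 3: U_X = R1 - n1(n1+1)/2 = 14 - 4*5/2 = 14 - 10 = 4.
       U_Y = n1*n2 - U_X = 24 - 4 = 20.
Step 4: No ties, so the exact null distribution of U (based on enumerating the C(10,4) = 210 equally likely rank assignments) gives the two-sided p-value.
Step 5: p-value = 0.114286; compare to alpha = 0.1. fail to reject H0.

U_X = 4, p = 0.114286, fail to reject H0 at alpha = 0.1.


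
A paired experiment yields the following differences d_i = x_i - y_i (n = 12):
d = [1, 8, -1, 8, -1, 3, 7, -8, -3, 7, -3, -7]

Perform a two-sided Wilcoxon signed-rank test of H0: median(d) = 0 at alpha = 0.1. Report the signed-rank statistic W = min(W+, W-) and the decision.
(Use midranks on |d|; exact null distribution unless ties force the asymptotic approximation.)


Step 1: Drop any zero differences (none here) and take |d_i|.
|d| = [1, 8, 1, 8, 1, 3, 7, 8, 3, 7, 3, 7]
Step 2: Midrank |d_i| (ties get averaged ranks).
ranks: |1|->2, |8|->11, |1|->2, |8|->11, |1|->2, |3|->5, |7|->8, |8|->11, |3|->5, |7|->8, |3|->5, |7|->8
Step 3: Attach original signs; sum ranks with positive sign and with negative sign.
W+ = 2 + 11 + 11 + 5 + 8 + 8 = 45
W- = 2 + 2 + 11 + 5 + 5 + 8 = 33
(Check: W+ + W- = 78 should equal n(n+1)/2 = 78.)
Step 4: Test statistic W = min(W+, W-) = 33.
Step 5: Ties in |d|, so use the tie-corrected normal approximation.
        E[W] = n(n+1)/4 = 12*13/4 = 39.
        Tie groups: |d|=1 (t=3), |d|=3 (t=3), |d|=7 (t=3), |d|=8 (t=3); sum(t^3 - t) = 96.
        Var[W] = n(n+1)(2n+1)/24 - sum(t^3-t)/48 = 3900/24 - 96/48 = 160.5.
        z = (W - E[W]) / sqrt(Var[W]) = (33 - 39) / 12.6689 = -0.4736.
        Two-sided p = 2*Phi(z) = 0.635784.
Step 6: alpha = 0.1. fail to reject H0.

W+ = 45, W- = 33, W = min = 33, p = 0.635784, fail to reject H0.


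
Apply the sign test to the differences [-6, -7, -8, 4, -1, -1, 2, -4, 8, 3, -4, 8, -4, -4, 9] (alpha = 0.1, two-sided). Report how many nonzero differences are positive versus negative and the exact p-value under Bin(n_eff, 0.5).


Step 1: Discard zero differences. Original n = 15; n_eff = number of nonzero differences = 15.
Nonzero differences (with sign): -6, -7, -8, +4, -1, -1, +2, -4, +8, +3, -4, +8, -4, -4, +9
Step 2: Count signs: positive = 6, negative = 9.
Step 3: Under H0: P(positive) = 0.5, so the number of positives S ~ Bin(15, 0.5).
Step 4: Two-sided exact p-value = sum of Bin(15,0.5) probabilities at or below the observed probability = 0.607239.
Step 5: alpha = 0.1. fail to reject H0.

n_eff = 15, pos = 6, neg = 9, p = 0.607239, fail to reject H0.


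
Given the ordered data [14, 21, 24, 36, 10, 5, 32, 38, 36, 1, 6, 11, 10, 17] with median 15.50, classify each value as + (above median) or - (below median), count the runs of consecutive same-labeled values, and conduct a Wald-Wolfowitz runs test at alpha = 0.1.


Step 1: Compute median = 15.50; label A = above, B = below.
Labels in order: BAAABBAAABBBBA  (n_A = 7, n_B = 7)
Step 2: Count runs R = 6.
Step 3: Under H0 (random ordering), E[R] = 2*n_A*n_B/(n_A+n_B) + 1 = 2*7*7/14 + 1 = 8.0000.
        Var[R] = 2*n_A*n_B*(2*n_A*n_B - n_A - n_B) / ((n_A+n_B)^2 * (n_A+n_B-1)) = 8232/2548 = 3.2308.
        SD[R] = 1.7974.
Step 4: Continuity-corrected z = (R + 0.5 - E[R]) / SD[R] = (6 + 0.5 - 8.0000) / 1.7974 = -0.8345.
Step 5: Two-sided p-value via normal approximation = 2*(1 - Phi(|z|)) = 0.403986.
Step 6: alpha = 0.1. fail to reject H0.

R = 6, z = -0.8345, p = 0.403986, fail to reject H0.


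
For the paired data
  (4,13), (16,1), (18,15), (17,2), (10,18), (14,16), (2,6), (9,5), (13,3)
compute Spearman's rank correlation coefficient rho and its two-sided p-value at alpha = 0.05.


Step 1: Rank x and y separately (midranks; no ties here).
rank(x): 4->2, 16->7, 18->9, 17->8, 10->4, 14->6, 2->1, 9->3, 13->5
rank(y): 13->6, 1->1, 15->7, 2->2, 18->9, 16->8, 6->5, 5->4, 3->3
Step 2: d_i = R_x(i) - R_y(i); compute d_i^2.
  (2-6)^2=16, (7-1)^2=36, (9-7)^2=4, (8-2)^2=36, (4-9)^2=25, (6-8)^2=4, (1-5)^2=16, (3-4)^2=1, (5-3)^2=4
sum(d^2) = 142.
Step 3: rho = 1 - 6*142 / (9*(9^2 - 1)) = 1 - 852/720 = -0.183333.
Step 4: Under H0, t = rho * sqrt((n-2)/(1-rho^2)) = -0.4934 ~ t(7).
Step 5: Two-sided p-value from the t-distribution with 7 df = 0.636820.
Step 6: alpha = 0.05. fail to reject H0.

rho = -0.1833, p = 0.636820, fail to reject H0 at alpha = 0.05.


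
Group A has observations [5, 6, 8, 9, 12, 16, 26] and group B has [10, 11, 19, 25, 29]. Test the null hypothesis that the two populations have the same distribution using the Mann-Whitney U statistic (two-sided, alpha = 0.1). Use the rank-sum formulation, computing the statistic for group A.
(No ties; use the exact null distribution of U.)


Step 1: Combine and sort all 12 observations; assign midranks.
sorted (value, group): (5,X), (6,X), (8,X), (9,X), (10,Y), (11,Y), (12,X), (16,X), (19,Y), (25,Y), (26,X), (29,Y)
ranks: 5->1, 6->2, 8->3, 9->4, 10->5, 11->6, 12->7, 16->8, 19->9, 25->10, 26->11, 29->12
Step 2: Rank sum for X: R1 = 1 + 2 + 3 + 4 + 7 + 8 + 11 = 36.
Step 3: U_X = R1 - n1(n1+1)/2 = 36 - 7*8/2 = 36 - 28 = 8.
       U_Y = n1*n2 - U_X = 35 - 8 = 27.
Step 4: No ties, so the exact null distribution of U (based on enumerating the C(12,7) = 792 equally likely rank assignments) gives the two-sided p-value.
Step 5: p-value = 0.148990; compare to alpha = 0.1. fail to reject H0.

U_X = 8, p = 0.148990, fail to reject H0 at alpha = 0.1.


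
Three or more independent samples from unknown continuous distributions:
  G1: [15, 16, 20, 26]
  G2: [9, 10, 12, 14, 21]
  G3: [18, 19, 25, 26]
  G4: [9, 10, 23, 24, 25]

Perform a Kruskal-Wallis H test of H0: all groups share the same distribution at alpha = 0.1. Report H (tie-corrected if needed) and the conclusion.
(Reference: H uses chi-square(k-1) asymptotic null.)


Step 1: Combine all N = 18 observations and assign midranks.
sorted (value, group, rank): (9,G2,1.5), (9,G4,1.5), (10,G2,3.5), (10,G4,3.5), (12,G2,5), (14,G2,6), (15,G1,7), (16,G1,8), (18,G3,9), (19,G3,10), (20,G1,11), (21,G2,12), (23,G4,13), (24,G4,14), (25,G3,15.5), (25,G4,15.5), (26,G1,17.5), (26,G3,17.5)
Step 2: Sum ranks within each group.
R_1 = 43.5 (n_1 = 4)
R_2 = 28 (n_2 = 5)
R_3 = 52 (n_3 = 4)
R_4 = 47.5 (n_4 = 5)
Step 3: H = 12/(N(N+1)) * sum(R_i^2/n_i) - 3(N+1)
     = 12/(18*19) * (43.5^2/4 + 28^2/5 + 52^2/4 + 47.5^2/5) - 3*19
     = 0.035088 * 1757.11 - 57
     = 4.653070.
Step 4: Ties present; correction factor C = 1 - 24/(18^3 - 18) = 0.995872. Corrected H = 4.653070 / 0.995872 = 4.672358.
Step 5: Under H0, H ~ chi^2(3); p-value = 0.197422.
Step 6: alpha = 0.1. fail to reject H0.

H = 4.6724, df = 3, p = 0.197422, fail to reject H0.


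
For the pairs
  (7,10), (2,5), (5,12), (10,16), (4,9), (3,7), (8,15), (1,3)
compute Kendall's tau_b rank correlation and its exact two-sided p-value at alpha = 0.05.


Step 1: Enumerate the 28 unordered pairs (i,j) with i<j and classify each by sign(x_j-x_i) * sign(y_j-y_i).
  (1,2):dx=-5,dy=-5->C; (1,3):dx=-2,dy=+2->D; (1,4):dx=+3,dy=+6->C; (1,5):dx=-3,dy=-1->C
  (1,6):dx=-4,dy=-3->C; (1,7):dx=+1,dy=+5->C; (1,8):dx=-6,dy=-7->C; (2,3):dx=+3,dy=+7->C
  (2,4):dx=+8,dy=+11->C; (2,5):dx=+2,dy=+4->C; (2,6):dx=+1,dy=+2->C; (2,7):dx=+6,dy=+10->C
  (2,8):dx=-1,dy=-2->C; (3,4):dx=+5,dy=+4->C; (3,5):dx=-1,dy=-3->C; (3,6):dx=-2,dy=-5->C
  (3,7):dx=+3,dy=+3->C; (3,8):dx=-4,dy=-9->C; (4,5):dx=-6,dy=-7->C; (4,6):dx=-7,dy=-9->C
  (4,7):dx=-2,dy=-1->C; (4,8):dx=-9,dy=-13->C; (5,6):dx=-1,dy=-2->C; (5,7):dx=+4,dy=+6->C
  (5,8):dx=-3,dy=-6->C; (6,7):dx=+5,dy=+8->C; (6,8):dx=-2,dy=-4->C; (7,8):dx=-7,dy=-12->C
Step 2: C = 27, D = 1, total pairs = 28.
Step 3: tau = (C - D)/(n(n-1)/2) = (27 - 1)/28 = 0.928571.
Step 4: Exact two-sided p-value (enumerate n! = 40320 permutations of y under H0): p = 0.000397.
Step 5: alpha = 0.05. reject H0.

tau_b = 0.9286 (C=27, D=1), p = 0.000397, reject H0.


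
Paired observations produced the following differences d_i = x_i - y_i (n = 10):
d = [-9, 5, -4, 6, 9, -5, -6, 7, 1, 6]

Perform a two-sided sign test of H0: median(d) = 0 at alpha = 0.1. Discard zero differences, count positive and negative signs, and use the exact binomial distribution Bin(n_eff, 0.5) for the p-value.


Step 1: Discard zero differences. Original n = 10; n_eff = number of nonzero differences = 10.
Nonzero differences (with sign): -9, +5, -4, +6, +9, -5, -6, +7, +1, +6
Step 2: Count signs: positive = 6, negative = 4.
Step 3: Under H0: P(positive) = 0.5, so the number of positives S ~ Bin(10, 0.5).
Step 4: Two-sided exact p-value = sum of Bin(10,0.5) probabilities at or below the observed probability = 0.753906.
Step 5: alpha = 0.1. fail to reject H0.

n_eff = 10, pos = 6, neg = 4, p = 0.753906, fail to reject H0.


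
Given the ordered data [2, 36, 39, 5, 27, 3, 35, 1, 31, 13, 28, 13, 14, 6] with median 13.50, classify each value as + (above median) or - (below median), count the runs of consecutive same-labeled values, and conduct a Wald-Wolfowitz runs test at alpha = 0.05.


Step 1: Compute median = 13.50; label A = above, B = below.
Labels in order: BAABABABABABAB  (n_A = 7, n_B = 7)
Step 2: Count runs R = 13.
Step 3: Under H0 (random ordering), E[R] = 2*n_A*n_B/(n_A+n_B) + 1 = 2*7*7/14 + 1 = 8.0000.
        Var[R] = 2*n_A*n_B*(2*n_A*n_B - n_A - n_B) / ((n_A+n_B)^2 * (n_A+n_B-1)) = 8232/2548 = 3.2308.
        SD[R] = 1.7974.
Step 4: Continuity-corrected z = (R - 0.5 - E[R]) / SD[R] = (13 - 0.5 - 8.0000) / 1.7974 = 2.5036.
Step 5: Two-sided p-value via normal approximation = 2*(1 - Phi(|z|)) = 0.012295.
Step 6: alpha = 0.05. reject H0.

R = 13, z = 2.5036, p = 0.012295, reject H0.


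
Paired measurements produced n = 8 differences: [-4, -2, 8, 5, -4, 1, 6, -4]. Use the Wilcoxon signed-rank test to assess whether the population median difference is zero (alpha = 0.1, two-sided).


Step 1: Drop any zero differences (none here) and take |d_i|.
|d| = [4, 2, 8, 5, 4, 1, 6, 4]
Step 2: Midrank |d_i| (ties get averaged ranks).
ranks: |4|->4, |2|->2, |8|->8, |5|->6, |4|->4, |1|->1, |6|->7, |4|->4
Step 3: Attach original signs; sum ranks with positive sign and with negative sign.
W+ = 8 + 6 + 1 + 7 = 22
W- = 4 + 2 + 4 + 4 = 14
(Check: W+ + W- = 36 should equal n(n+1)/2 = 36.)
Step 4: Test statistic W = min(W+, W-) = 14.
Step 5: Ties in |d|, so use the tie-corrected normal approximation.
        E[W] = n(n+1)/4 = 8*9/4 = 18.
        Tie groups: |d|=4 (t=3); sum(t^3 - t) = 24.
        Var[W] = n(n+1)(2n+1)/24 - sum(t^3-t)/48 = 1224/24 - 24/48 = 50.5.
        z = (W - E[W]) / sqrt(Var[W]) = (14 - 18) / 7.1063 = -0.5629.
        Two-sided p = 2*Phi(z) = 0.573518.
Step 6: alpha = 0.1. fail to reject H0.

W+ = 22, W- = 14, W = min = 14, p = 0.573518, fail to reject H0.
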